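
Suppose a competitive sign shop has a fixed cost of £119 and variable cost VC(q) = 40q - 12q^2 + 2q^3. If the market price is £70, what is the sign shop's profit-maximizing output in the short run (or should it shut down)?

Produce at q = 5

Strip out fixed cost: VC = 40q - 12q^2 + 2q^3. Then AVC = 40 - 12q + 2q^2 and MC = 40 - 24q + 6q^2.
The AVC parabola has its vertex at q = 12/4 = 3, where AVC = 40 - 12·3 + 2·3^2 = £22.
P = £70 exceeds min AVC = £22, so the firm stays open.
P = MC gives -30 - 24q + 6q^2 = 0, with roots -1 and 5. Take the larger (rising MC): q* = 5.
Check: AVC at q = 5 is £30 ≤ P, so revenue covers variable cost.
Profit = P·q − TC = 70·5 − 269 = £81.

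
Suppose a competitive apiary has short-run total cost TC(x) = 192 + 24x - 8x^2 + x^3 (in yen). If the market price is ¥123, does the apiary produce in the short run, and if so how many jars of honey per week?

From TC, MC = TC'(x) = 24 - 16x + 3x^2 and AVC = VC/x = 24 - 8x + x^2.
The AVC parabola has its vertex at x = 8/2 = 4, where AVC = 24 - 8·4 + 4^2 = ¥8.
Because ¥123 ≥ ¥8, revenue can cover variable cost; the firm operates.
Set P = MC: 123 = 24 - 16x + 3x^2 → -99 - 16x + 3x^2 = 0. The roots are x = -11/3 and x = 9; the profit-maximizing output is on the rising part of MC, so x* = 9.
Check: AVC at x = 9 is ¥33 ≤ P, so revenue covers variable cost.
Profit = P·x − TC = 123·9 − 489 = ¥618.

Produce at x = 9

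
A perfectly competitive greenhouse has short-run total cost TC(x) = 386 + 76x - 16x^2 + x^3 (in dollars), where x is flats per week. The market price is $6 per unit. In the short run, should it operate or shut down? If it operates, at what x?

Shut down

From TC, MC = TC'(x) = 76 - 32x + 3x^2 and AVC = VC/x = 76 - 16x + x^2.
AVC hits its minimum where MC = AVC, at x = 8, giving min AVC = 76 - 16·8 + 8^2 = $12.
P = $6 lies below min AVC = $12; no output level covers variable cost.
The firm minimizes its loss by shutting down and losing only its fixed cost of $386.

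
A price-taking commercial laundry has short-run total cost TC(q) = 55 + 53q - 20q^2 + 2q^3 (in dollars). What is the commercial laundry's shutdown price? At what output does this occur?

The firm shuts down when price falls below the minimum of average variable cost. AVC = VC/q = 53 - 20q + 2q^2.
At the minimum of AVC, MC = AVC. MC = 53 - 40q + 6q^2; setting MC = AVC gives 4q^2 - 20q = 0, so q = 5. min AVC = 3.
The firm shuts down for any P below $3.

$3 per unit, at q = 5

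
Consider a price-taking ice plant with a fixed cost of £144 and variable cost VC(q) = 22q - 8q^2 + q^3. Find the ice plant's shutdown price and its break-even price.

Shutdown price = £6; break-even price = £34

AVC = 22 - 8q + q^2; minimized at q = 4, giving min AVC = £6. That is the shutdown price.
ATC = 144/q + 22 - 8q + q^2. Setting dATC/dq = −144/q^2 − 8 + 2q = 0 gives q = 6 (since 2·6^3 − 8·6^2 = 144).
min ATC = 144/6 + 22 − 8·6 + 6^2 = £34. That is the break-even price.
Between these two prices the firm operates at a loss; above £34 it earns a profit.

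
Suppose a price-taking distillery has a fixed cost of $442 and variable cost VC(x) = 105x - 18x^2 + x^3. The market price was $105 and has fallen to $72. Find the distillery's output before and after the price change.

AVC = 105 - 18x + x^2, minimized at x = 9 where min AVC = $24. MC = 105 - 36x + 3x^2.
With P = $105 above the shutdown price, P = MC gives x = 12.
At P = $72 ≥ min AVC, set P = MC: x = 11. The firm stays open but cuts output.

Output falls from 12 to 11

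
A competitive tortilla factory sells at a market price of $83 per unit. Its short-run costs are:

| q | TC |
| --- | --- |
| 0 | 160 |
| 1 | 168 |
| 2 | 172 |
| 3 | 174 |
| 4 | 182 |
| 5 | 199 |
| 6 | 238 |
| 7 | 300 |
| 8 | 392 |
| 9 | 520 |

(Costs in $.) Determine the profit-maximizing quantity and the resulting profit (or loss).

q = 7; profit = $281

Profit at each row (π = 83q − TC): q=0: -160; q=1: -85; q=2: -6; q=3: 75; q=4: 150; q=5: 216; q=6: 260; q=7: 281; q=8: 272; q=9: 227.
Profit is maximized at q = 7. AVC there is 140/7 = $20 ≤ P, so producing beats shutting down (which would give -$160).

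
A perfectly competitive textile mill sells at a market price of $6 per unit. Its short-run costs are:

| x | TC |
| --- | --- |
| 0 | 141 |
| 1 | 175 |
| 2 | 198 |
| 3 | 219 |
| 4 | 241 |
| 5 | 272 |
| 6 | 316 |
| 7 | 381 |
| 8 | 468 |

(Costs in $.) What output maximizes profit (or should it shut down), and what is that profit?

Profit at each row (π = 6x − TC): x=0: -141; x=1: -169; x=2: -186; x=3: -201; x=4: -217; x=5: -242; x=6: -280; x=7: -339; x=8: -420.
Profit is highest at x = 0. Equivalently, the lowest AVC in the table is 100/4 ≈ $25 at x = 4, and P = $6 falls below it — price never covers variable cost, so the firm shuts down and loses only its fixed cost.

x = 0 (shut down); profit = -$141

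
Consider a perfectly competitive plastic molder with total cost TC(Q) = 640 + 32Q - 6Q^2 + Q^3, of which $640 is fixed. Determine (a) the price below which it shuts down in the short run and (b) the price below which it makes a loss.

Shutdown price = $23; break-even price = $128

Shutdown price = min AVC. AVC = 32 - 6Q + Q^2, with vertex at Q = 3 and minimum $23.
ATC = 640/Q + 32 - 6Q + Q^2. Setting dATC/dQ = −640/Q^2 − 6 + 2Q = 0 gives Q = 8 (since 2·8^3 − 6·8^2 = 640).
min ATC = 640/8 + 32 − 6·8 + 8^2 = $128. That is the break-even price.
Between these two prices the firm operates at a loss; above $128 it earns a profit.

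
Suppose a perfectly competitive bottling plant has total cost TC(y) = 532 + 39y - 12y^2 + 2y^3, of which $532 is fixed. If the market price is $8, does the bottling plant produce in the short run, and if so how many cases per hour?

Shut down

From TC, MC = TC'(y) = 39 - 24y + 6y^2 and AVC = VC/y = 39 - 12y + 2y^2.
The AVC parabola has its vertex at y = 12/4 = 3, where AVC = 39 - 12·3 + 2·3^2 = $21.
With P < min AVC ($8 < $21), every unit sold adds to the loss.
Shutting down limits the loss to fixed cost, $532.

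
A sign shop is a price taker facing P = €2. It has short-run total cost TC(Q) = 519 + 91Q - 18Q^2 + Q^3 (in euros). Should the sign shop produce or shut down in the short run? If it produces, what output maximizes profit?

Shut down

Strip out fixed cost: VC = 91Q - 18Q^2 + Q^3. Then AVC = 91 - 18Q + Q^2 and MC = 91 - 36Q + 3Q^2.
AVC is minimized where dAVC/dQ = -18 + 2Q = 0, at Q = 9; min AVC = 91 - 18·9 + 9^2 = €10.
Since P = €2 < min AVC = €10, price fails to cover variable cost at any output.
Best response: produce nothing and absorb the €519 fixed cost.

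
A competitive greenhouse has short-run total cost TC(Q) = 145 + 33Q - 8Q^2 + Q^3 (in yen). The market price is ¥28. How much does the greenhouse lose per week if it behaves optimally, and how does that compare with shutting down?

Profit = -¥95 at Q = 5

AVC = 33 - 8Q + Q^2; min AVC = ¥17 at Q = 4. Since P = ¥28 ≥ min AVC, the firm produces.
With MC = 33 - 16Q + 3Q^2, P = MC on the upward-sloping part at Q* = 5.
TR = 28·5 = 140. TC = 145 + 90 = 235. Profit = 140 − 235 = -¥95.
Shutting down would mean losing the fixed cost of ¥145, so operating at a loss of ¥95 is better by ¥50.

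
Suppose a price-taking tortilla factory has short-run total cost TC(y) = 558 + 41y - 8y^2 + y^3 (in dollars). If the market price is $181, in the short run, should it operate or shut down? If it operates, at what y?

Produce at y = 10

Variable cost is VC = 41y - 8y^2 + y^3, so AVC = VC/y = 41 - 8y + y^2 and MC = dTC/dy = 41 - 16y + 3y^2.
The AVC parabola has its vertex at y = 8/2 = 4, where AVC = 41 - 8·4 + 4^2 = $25.
P = $181 exceeds min AVC = $25, so the firm stays open.
Solving P = MC: -140 - 16y + 3y^2 = 0 ⇒ y = -14/3 or 10. On the upward-sloping branch, y* = 10.
Check: AVC at y = 10 is $61 ≤ P, so revenue covers variable cost.
Profit = P·y − TC = 181·10 − 1168 = $642.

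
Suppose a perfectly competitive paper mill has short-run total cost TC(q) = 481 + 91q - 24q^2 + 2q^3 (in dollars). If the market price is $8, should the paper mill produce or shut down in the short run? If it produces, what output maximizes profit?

From TC, MC = TC'(q) = 91 - 48q + 6q^2 and AVC = VC/q = 91 - 24q + 2q^2.
The AVC parabola has its vertex at q = 24/4 = 6, where AVC = 91 - 24·6 + 2·6^2 = $19.
With P < min AVC ($8 < $19), every unit sold adds to the loss.
Shutting down limits the loss to fixed cost, $481.

Shut down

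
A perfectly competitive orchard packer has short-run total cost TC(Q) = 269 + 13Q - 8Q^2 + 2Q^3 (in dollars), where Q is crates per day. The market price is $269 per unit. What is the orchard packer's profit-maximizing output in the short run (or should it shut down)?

From TC, MC = TC'(Q) = 13 - 16Q + 6Q^2 and AVC = VC/Q = 13 - 8Q + 2Q^2.
The AVC parabola has its vertex at Q = 8/4 = 2, where AVC = 13 - 8·2 + 2·2^2 = $5.
P = $269 exceeds min AVC = $5, so the firm stays open.
Set P = MC: 269 = 13 - 16Q + 6Q^2 → -256 - 16Q + 6Q^2 = 0. The roots are Q = -16/3 and Q = 8; the profit-maximizing output is on the rising part of MC, so Q* = 8.
Check: AVC at Q = 8 is $77 ≤ P, so revenue covers variable cost.
Profit = P·Q − TC = 269·8 − 885 = $1267.

Produce at Q = 8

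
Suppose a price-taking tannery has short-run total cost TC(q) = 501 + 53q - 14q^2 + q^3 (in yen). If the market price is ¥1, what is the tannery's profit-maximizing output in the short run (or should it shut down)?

From TC, MC = TC'(q) = 53 - 28q + 3q^2 and AVC = VC/q = 53 - 14q + q^2.
The AVC parabola has its vertex at q = 14/2 = 7, where AVC = 53 - 14·7 + 7^2 = ¥4.
With P < min AVC (¥1 < ¥4), every unit sold adds to the loss.
The firm minimizes its loss by shutting down and losing only its fixed cost of ¥501.

Shut down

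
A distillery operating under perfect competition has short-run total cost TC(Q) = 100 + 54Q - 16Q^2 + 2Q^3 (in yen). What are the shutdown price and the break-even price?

Shutdown price = ¥22; break-even price = ¥44

AVC = 54 - 16Q + 2Q^2; minimized at Q = 4, giving min AVC = ¥22. That is the shutdown price.
ATC = 100/Q + 54 - 16Q + 2Q^2. Setting dATC/dQ = −100/Q^2 − 16 + 4Q = 0 gives Q = 5 (since 4·5^3 − 16·5^2 = 100).
min ATC = 100/5 + 54 − 16·5 + 2·5^2 = ¥44. That is the break-even price.
For ¥22 ≤ P < ¥44 the firm produces at a loss; below ¥22 it shuts down.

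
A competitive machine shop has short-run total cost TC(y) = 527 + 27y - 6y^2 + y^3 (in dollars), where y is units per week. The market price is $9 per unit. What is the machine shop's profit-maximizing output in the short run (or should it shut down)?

Shut down

Variable cost is VC = 27y - 6y^2 + y^3, so AVC = VC/y = 27 - 6y + y^2 and MC = dTC/dy = 27 - 12y + 3y^2.
AVC is minimized where dAVC/dy = -6 + 2y = 0, at y = 3; min AVC = 27 - 6·3 + 3^2 = $18.
With P < min AVC ($9 < $18), every unit sold adds to the loss.
Best response: produce nothing and absorb the $527 fixed cost.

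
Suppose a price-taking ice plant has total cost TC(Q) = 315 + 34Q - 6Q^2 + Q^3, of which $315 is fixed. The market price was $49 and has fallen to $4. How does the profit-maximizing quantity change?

Output falls from 5 to 0 (the firm shuts down)

MC = 34 - 12Q + 3Q^2; the shutdown threshold is min AVC = $25 (at Q = 3).
At P = $49 ≥ min AVC, set P = MC on the rising branch: Q = 5.
At P = $4 < min AVC = $25, price no longer covers variable cost at any output, so the firm shuts down: Q = 0.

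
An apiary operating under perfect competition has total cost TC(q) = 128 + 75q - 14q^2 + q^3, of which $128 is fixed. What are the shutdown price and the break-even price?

Shutdown price = min AVC. AVC = 75 - 14q + q^2, with vertex at q = 7 and minimum $26.
ATC = 128/q + 75 - 14q + q^2. Setting dATC/dq = −128/q^2 − 14 + 2q = 0 gives q = 8 (since 2·8^3 − 14·8^2 = 128).
min ATC = 128/8 + 75 − 14·8 + 8^2 = $43. That is the break-even price.
For $26 ≤ P < $43 the firm produces at a loss; below $26 it shuts down.

Shutdown price = $26; break-even price = $43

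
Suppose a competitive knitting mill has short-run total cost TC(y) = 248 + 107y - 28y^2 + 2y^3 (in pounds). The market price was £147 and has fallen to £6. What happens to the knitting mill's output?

Output falls from 10 to 0 (the firm shuts down)

MC = 107 - 56y + 6y^2; the shutdown threshold is min AVC = £9 (at y = 7).
At P = £147 ≥ min AVC, set P = MC on the rising branch: y = 10.
At P = £6 < min AVC = £9, price no longer covers variable cost at any output, so the firm shuts down: y = 0.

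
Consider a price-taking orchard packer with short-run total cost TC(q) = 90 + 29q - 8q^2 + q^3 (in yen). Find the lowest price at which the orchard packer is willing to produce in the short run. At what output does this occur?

¥13 per unit, at q = 4

Short-run supply begins at min AVC. From VC = 29q - 8q^2 + q^3, AVC = 29 - 8q + q^2.
dAVC/dq = -8 + 2q = 0 gives q = 4. min AVC = 29 - 8·4 + 4^2 = 13.
The firm shuts down for any P below ¥13.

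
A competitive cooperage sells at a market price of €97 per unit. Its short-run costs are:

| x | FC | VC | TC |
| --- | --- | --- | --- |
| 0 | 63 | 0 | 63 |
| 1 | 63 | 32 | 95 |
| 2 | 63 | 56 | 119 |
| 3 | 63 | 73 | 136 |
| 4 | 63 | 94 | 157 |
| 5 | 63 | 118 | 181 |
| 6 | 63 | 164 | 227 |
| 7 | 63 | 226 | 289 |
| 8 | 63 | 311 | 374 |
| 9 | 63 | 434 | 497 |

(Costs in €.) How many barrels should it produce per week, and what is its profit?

x = 8; profit = €402

Tabulate TR − TC: x=0: -63; x=1: 2; x=2: 75; x=3: 155; x=4: 231; x=5: 304; x=6: 355; x=7: 390; x=8: 402; x=9: 376.
Profit is maximized at x = 8. AVC there is 311/8 = €38.88 ≤ P, so producing beats shutting down (which would give -€63).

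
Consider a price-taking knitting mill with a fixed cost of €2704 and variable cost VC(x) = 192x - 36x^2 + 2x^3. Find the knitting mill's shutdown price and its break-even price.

Shutdown price = min AVC. AVC = 192 - 36x + 2x^2, with vertex at x = 9 and minimum €30.
ATC = 2704/x + 192 - 36x + 2x^2. Setting dATC/dx = −2704/x^2 − 36 + 4x = 0 gives x = 13 (since 4·13^3 − 36·13^2 = 2704).
min ATC = 2704/13 + 192 − 36·13 + 2·13^2 = €270. That is the break-even price.
Between these two prices the firm operates at a loss; above €270 it earns a profit.

Shutdown price = €30; break-even price = €270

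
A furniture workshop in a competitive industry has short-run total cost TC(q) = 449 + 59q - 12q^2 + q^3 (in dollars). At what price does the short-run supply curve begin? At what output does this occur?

The firm shuts down when price falls below the minimum of average variable cost. AVC = VC/q = 59 - 12q + q^2.
dAVC/dq = -12 + 2q = 0 gives q = 6. min AVC = 59 - 12·6 + 6^2 = 23.
For P < $23 the firm produces nothing.

$23 per unit, at q = 6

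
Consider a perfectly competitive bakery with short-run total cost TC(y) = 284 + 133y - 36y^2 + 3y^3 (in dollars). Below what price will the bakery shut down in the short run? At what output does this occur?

$25 per unit, at y = 6

The shutdown price is the minimum of AVC. VC = 133y - 36y^2 + 3y^3, so AVC = 133 - 36y + 3y^2.
dAVC/dy = -36 + 6y = 0 gives y = 6. min AVC = 133 - 36·6 + 3·6^2 = 25.
For P < $25 the firm produces nothing.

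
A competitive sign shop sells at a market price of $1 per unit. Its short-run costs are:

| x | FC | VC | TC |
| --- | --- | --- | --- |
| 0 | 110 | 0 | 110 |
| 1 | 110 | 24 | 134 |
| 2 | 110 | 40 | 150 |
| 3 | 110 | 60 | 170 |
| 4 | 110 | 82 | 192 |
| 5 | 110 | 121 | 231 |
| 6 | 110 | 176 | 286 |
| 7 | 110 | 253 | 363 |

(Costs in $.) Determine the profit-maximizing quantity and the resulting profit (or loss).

Tabulate TR − TC: x=0: -110; x=1: -133; x=2: -148; x=3: -167; x=4: -188; x=5: -226; x=6: -280; x=7: -356.
Profit is highest at x = 0. Equivalently, the lowest AVC in the table is 40/2 ≈ $20 at x = 2, and P = $1 falls below it — price never covers variable cost, so the firm shuts down and loses only its fixed cost.

x = 0 (shut down); profit = -$110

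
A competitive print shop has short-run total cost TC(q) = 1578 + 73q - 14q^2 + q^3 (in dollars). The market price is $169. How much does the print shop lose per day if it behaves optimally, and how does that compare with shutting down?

AVC = 73 - 14q + q^2; min AVC = $24 at q = 7. Since P = $169 ≥ min AVC, the firm produces.
MC = 73 - 28q + 3q^2. Setting P = MC and taking the root on the rising branch gives q* = 12.
TR = 169·12 = 2028. TC = 1578 + 588 = 2166. Profit = 2028 − 2166 = -$138.
By producing, the firm covers all variable cost plus $1440 of fixed cost; shutting down would lose the full $1578.

Profit = -$138 at q = 12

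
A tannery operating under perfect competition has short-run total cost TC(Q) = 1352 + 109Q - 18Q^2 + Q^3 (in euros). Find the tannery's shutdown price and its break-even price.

Shutdown price = €28; break-even price = €148

Shutdown price = min AVC. AVC = 109 - 18Q + Q^2, with vertex at Q = 9 and minimum €28.
ATC = 1352/Q + 109 - 18Q + Q^2. Setting dATC/dQ = −1352/Q^2 − 18 + 2Q = 0 gives Q = 13 (since 2·13^3 − 18·13^2 = 1352).
min ATC = 1352/13 + 109 − 18·13 + 13^2 = €148. That is the break-even price.
For €28 ≤ P < €148 the firm produces at a loss; below €28 it shuts down.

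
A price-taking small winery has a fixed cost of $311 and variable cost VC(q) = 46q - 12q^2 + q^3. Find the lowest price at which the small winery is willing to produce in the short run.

The firm shuts down when price falls below the minimum of average variable cost. AVC = VC/q = 46 - 12q + q^2.
At the minimum of AVC, MC = AVC. MC = 46 - 24q + 3q^2; setting MC = AVC gives 2q^2 - 12q = 0, so q = 6. min AVC = 10.
The firm shuts down for any P below $10.

$10 per unit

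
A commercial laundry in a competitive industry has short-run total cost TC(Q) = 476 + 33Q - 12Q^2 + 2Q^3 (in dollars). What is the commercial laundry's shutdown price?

The firm shuts down when price falls below the minimum of average variable cost. AVC = VC/Q = 33 - 12Q + 2Q^2.
dAVC/dQ = -12 + 4Q = 0 gives Q = 3. min AVC = 33 - 12·3 + 2·3^2 = 15.
The firm shuts down for any P below $15.

$15 per unit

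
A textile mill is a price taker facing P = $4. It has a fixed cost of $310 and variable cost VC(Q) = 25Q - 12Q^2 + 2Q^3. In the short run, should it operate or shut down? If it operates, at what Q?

Shut down

From TC, MC = TC'(Q) = 25 - 24Q + 6Q^2 and AVC = VC/Q = 25 - 12Q + 2Q^2.
AVC is minimized where dAVC/dQ = -12 + 4Q = 0, at Q = 3; min AVC = 25 - 12·3 + 2·3^2 = $7.
With P < min AVC ($4 < $7), every unit sold adds to the loss.
Best response: produce nothing and absorb the $310 fixed cost.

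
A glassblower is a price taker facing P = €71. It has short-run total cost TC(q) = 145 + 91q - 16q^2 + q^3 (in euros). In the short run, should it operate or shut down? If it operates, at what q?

Produce at q = 10

From TC, MC = TC'(q) = 91 - 32q + 3q^2 and AVC = VC/q = 91 - 16q + q^2.
AVC hits its minimum where MC = AVC, at q = 8, giving min AVC = 91 - 16·8 + 8^2 = €27.
P = €71 exceeds min AVC = €27, so the firm stays open.
Set P = MC: 71 = 91 - 32q + 3q^2 → 20 - 32q + 3q^2 = 0. The roots are q = 2/3 and q = 10; the profit-maximizing output is on the rising part of MC, so q* = 10.
Check: AVC at q = 10 is €31 ≤ P, so revenue covers variable cost.
Profit = P·q − TC = 71·10 − 455 = €255.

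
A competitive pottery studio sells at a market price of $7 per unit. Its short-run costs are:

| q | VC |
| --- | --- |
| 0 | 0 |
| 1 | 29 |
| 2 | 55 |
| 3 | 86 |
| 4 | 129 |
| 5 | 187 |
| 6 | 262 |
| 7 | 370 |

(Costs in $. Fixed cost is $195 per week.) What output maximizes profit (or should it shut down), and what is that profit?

q = 0 (shut down); profit = -$195

Tabulate TR − TC: q=0: -195; q=1: -217; q=2: -236; q=3: -260; q=4: -296; q=5: -347; q=6: -415; q=7: -516.
Profit is highest at q = 0. Equivalently, the lowest AVC in the table is 55/2 ≈ $27.50 at q = 2, and P = $7 falls below it — price never covers variable cost, so the firm shuts down and loses only its fixed cost.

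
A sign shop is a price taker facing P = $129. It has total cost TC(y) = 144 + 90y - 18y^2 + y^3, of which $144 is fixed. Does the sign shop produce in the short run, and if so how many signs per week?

Variable cost is VC = 90y - 18y^2 + y^3, so AVC = VC/y = 90 - 18y + y^2 and MC = dTC/dy = 90 - 36y + 3y^2.
The AVC parabola has its vertex at y = 18/2 = 9, where AVC = 90 - 18·9 + 9^2 = $9.
Since P = $129 ≥ min AVC = $9, price covers variable cost and the firm should produce.
Solving P = MC: -39 - 36y + 3y^2 = 0 ⇒ y = -1 or 13. On the upward-sloping branch, y* = 13.
Check: AVC at y = 13 is $25 ≤ P, so revenue covers variable cost.
Profit = P·y − TC = 129·13 − 469 = $1208.

Produce at y = 13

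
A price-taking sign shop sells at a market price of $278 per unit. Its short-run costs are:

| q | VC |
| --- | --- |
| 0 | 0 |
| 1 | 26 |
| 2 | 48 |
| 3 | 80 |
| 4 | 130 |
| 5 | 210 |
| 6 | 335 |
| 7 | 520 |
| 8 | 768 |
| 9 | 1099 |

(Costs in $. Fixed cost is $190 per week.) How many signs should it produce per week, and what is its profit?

Compute π = P·q − TC at each output: q=0: -190; q=1: 62; q=2: 318; q=3: 564; q=4: 792; q=5: 990; q=6: 1143; q=7: 1236; q=8: 1266; q=9: 1213.
Profit is maximized at q = 8. AVC there is 768/8 = $96 ≤ P, so producing beats shutting down (which would give -$190).

q = 8; profit = $1266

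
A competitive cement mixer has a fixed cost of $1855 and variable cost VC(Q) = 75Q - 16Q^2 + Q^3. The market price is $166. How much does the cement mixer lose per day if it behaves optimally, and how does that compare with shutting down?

Profit = -$165 at Q = 13

AVC = 75 - 16Q + Q^2 has its minimum $11 at Q = 8; price $166 clears that bar, so the firm operates.
With MC = 75 - 32Q + 3Q^2, P = MC on the upward-sloping part at Q* = 13.
TR = 166·13 = 2158. TC = 1855 + 468 = 2323. Profit = 2158 − 2323 = -$165.
Shutting down would mean losing the fixed cost of $1855, so operating at a loss of $165 is better by $1690.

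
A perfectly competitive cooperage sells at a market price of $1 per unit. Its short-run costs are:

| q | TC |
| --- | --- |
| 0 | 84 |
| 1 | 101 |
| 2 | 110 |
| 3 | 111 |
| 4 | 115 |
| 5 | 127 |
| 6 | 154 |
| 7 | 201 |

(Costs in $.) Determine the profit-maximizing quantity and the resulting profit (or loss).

q = 0 (shut down); profit = -$84

Compute π = P·q − TC at each output: q=0: -84; q=1: -100; q=2: -108; q=3: -108; q=4: -111; q=5: -122; q=6: -148; q=7: -194.
Profit is highest at q = 0. Equivalently, the lowest AVC in the table is 31/4 ≈ $7.75 at q = 4, and P = $1 falls below it — price never covers variable cost, so the firm shuts down and loses only its fixed cost.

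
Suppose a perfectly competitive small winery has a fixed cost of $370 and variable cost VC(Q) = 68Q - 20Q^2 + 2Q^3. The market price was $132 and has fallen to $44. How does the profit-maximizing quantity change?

Output falls from 8 to 6

AVC = 68 - 20Q + 2Q^2, minimized at Q = 5 where min AVC = $18. MC = 68 - 40Q + 6Q^2.
With P = $132 above the shutdown price, P = MC gives Q = 8.
At P = $44 ≥ min AVC, set P = MC: Q = 6. The firm stays open but cuts output.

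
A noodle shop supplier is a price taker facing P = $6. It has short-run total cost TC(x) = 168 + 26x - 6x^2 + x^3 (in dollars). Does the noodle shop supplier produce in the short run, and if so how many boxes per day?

Shut down

Variable cost is VC = 26x - 6x^2 + x^3, so AVC = VC/x = 26 - 6x + x^2 and MC = dTC/dx = 26 - 12x + 3x^2.
AVC is minimized where dAVC/dx = -6 + 2x = 0, at x = 3; min AVC = 26 - 6·3 + 3^2 = $17.
Since P = $6 < min AVC = $17, price fails to cover variable cost at any output.
Shutting down limits the loss to fixed cost, $168.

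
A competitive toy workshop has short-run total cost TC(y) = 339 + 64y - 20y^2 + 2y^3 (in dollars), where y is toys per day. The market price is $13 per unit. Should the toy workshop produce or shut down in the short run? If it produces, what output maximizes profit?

Variable cost is VC = 64y - 20y^2 + 2y^3, so AVC = VC/y = 64 - 20y + 2y^2 and MC = dTC/dy = 64 - 40y + 6y^2.
The AVC parabola has its vertex at y = 20/4 = 5, where AVC = 64 - 20·5 + 2·5^2 = $14.
P = $13 lies below min AVC = $14; no output level covers variable cost.
Best response: produce nothing and absorb the $339 fixed cost.

Shut down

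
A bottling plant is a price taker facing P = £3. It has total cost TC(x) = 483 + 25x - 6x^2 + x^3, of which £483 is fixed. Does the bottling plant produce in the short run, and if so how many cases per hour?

Shut down

Strip out fixed cost: VC = 25x - 6x^2 + x^3. Then AVC = 25 - 6x + x^2 and MC = 25 - 12x + 3x^2.
AVC is minimized where dAVC/dx = -6 + 2x = 0, at x = 3; min AVC = 25 - 6·3 + 3^2 = £16.
With P < min AVC (£3 < £16), every unit sold adds to the loss.
The firm minimizes its loss by shutting down and losing only its fixed cost of £483.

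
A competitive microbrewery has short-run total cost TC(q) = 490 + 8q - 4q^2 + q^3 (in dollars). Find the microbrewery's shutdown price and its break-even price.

AVC = 8 - 4q + q^2; minimized at q = 2, giving min AVC = $4. That is the shutdown price.
ATC = 490/q + 8 - 4q + q^2. Setting dATC/dq = −490/q^2 − 4 + 2q = 0 gives q = 7 (since 2·7^3 − 4·7^2 = 490).
min ATC = 490/7 + 8 − 4·7 + 7^2 = $99. That is the break-even price.
For $4 ≤ P < $99 the firm produces at a loss; below $4 it shuts down.

Shutdown price = $4; break-even price = $99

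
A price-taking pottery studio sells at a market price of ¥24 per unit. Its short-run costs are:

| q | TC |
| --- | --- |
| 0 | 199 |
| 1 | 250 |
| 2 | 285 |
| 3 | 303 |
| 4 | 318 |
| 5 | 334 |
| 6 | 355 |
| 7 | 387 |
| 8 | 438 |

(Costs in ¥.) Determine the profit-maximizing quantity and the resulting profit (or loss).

q = 0 (shut down); profit = -¥199

Compute π = P·q − TC at each output: q=0: -199; q=1: -226; q=2: -237; q=3: -231; q=4: -222; q=5: -214; q=6: -211; q=7: -219; q=8: -246.
Profit is highest at q = 0. Equivalently, the lowest AVC in the table is 156/6 ≈ ¥26 at q = 6, and P = ¥24 falls below it — price never covers variable cost, so the firm shuts down and loses only its fixed cost.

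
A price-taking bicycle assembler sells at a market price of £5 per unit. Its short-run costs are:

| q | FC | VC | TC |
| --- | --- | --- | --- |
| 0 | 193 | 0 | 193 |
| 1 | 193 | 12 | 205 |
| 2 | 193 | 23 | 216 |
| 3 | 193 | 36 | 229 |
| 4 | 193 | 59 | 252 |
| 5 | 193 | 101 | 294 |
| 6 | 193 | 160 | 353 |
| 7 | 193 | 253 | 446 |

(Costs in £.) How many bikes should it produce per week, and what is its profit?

q = 0 (shut down); profit = -£193

Compute π = P·q − TC at each output: q=0: -193; q=1: -200; q=2: -206; q=3: -214; q=4: -232; q=5: -269; q=6: -323; q=7: -411.
Profit is highest at q = 0. Equivalently, the lowest AVC in the table is 23/2 ≈ £11.50 at q = 2, and P = £5 falls below it — price never covers variable cost, so the firm shuts down and loses only its fixed cost.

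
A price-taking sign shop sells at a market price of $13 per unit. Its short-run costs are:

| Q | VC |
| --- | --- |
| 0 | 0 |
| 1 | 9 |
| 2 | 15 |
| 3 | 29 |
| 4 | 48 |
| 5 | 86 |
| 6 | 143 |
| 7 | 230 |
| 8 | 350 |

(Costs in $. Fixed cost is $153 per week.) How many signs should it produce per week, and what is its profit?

Q = 2; profit = -$142

Tabulate TR − TC: Q=0: -153; Q=1: -149; Q=2: -142; Q=3: -143; Q=4: -149; Q=5: -174; Q=6: -218; Q=7: -292; Q=8: -399.
Profit is maximized at Q = 2. AVC there is 15/2 = $7.50 ≤ P, so producing beats shutting down (which would give -$153).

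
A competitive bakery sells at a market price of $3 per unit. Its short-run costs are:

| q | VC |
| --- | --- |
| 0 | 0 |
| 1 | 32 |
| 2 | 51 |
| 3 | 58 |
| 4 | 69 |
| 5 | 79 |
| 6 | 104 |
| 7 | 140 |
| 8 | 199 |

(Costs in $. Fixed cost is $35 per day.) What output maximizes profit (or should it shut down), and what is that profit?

Compute π = P·q − TC at each output: q=0: -35; q=1: -64; q=2: -80; q=3: -84; q=4: -92; q=5: -99; q=6: -121; q=7: -154; q=8: -210.
Profit is highest at q = 0. Equivalently, the lowest AVC in the table is 79/5 ≈ $15.80 at q = 5, and P = $3 falls below it — price never covers variable cost, so the firm shuts down and loses only its fixed cost.

q = 0 (shut down); profit = -$35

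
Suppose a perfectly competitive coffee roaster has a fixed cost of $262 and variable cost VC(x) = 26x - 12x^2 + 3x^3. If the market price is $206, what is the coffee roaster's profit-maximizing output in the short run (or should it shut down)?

Produce at x = 6

Variable cost is VC = 26x - 12x^2 + 3x^3, so AVC = VC/x = 26 - 12x + 3x^2 and MC = dTC/dx = 26 - 24x + 9x^2.
The AVC parabola has its vertex at x = 12/6 = 2, where AVC = 26 - 12·2 + 3·2^2 = $14.
P = $206 exceeds min AVC = $14, so the firm stays open.
P = MC gives -180 - 24x + 9x^2 = 0, with roots -10/3 and 6. Take the larger (rising MC): x* = 6.
Check: AVC at x = 6 is $62 ≤ P, so revenue covers variable cost.
Profit = P·x − TC = 206·6 − 634 = $602.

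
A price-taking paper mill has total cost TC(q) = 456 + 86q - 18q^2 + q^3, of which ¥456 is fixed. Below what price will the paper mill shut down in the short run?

The shutdown price is the minimum of AVC. VC = 86q - 18q^2 + q^3, so AVC = 86 - 18q + q^2.
At the minimum of AVC, MC = AVC. MC = 86 - 36q + 3q^2; setting MC = AVC gives 2q^2 - 18q = 0, so q = 9. min AVC = 5.
So the shutdown price is ¥5.

¥5 per unit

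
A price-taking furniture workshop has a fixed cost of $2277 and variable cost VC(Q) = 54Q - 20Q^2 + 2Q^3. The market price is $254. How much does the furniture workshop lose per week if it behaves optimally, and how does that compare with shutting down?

Profit = -$277 at Q = 10

AVC = 54 - 20Q + 2Q^2 has its minimum $4 at Q = 5; price $254 clears that bar, so the firm operates.
With MC = 54 - 40Q + 6Q^2, P = MC on the upward-sloping part at Q* = 10.
TR = 254·10 = 2540. TC = 2277 + 540 = 2817. Profit = 2540 − 2817 = -$277.
By producing, the firm covers all variable cost plus $2000 of fixed cost; shutting down would lose the full $2277.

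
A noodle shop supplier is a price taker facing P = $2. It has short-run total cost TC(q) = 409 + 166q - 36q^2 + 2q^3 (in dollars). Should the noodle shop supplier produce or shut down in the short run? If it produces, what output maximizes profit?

Variable cost is VC = 166q - 36q^2 + 2q^3, so AVC = VC/q = 166 - 36q + 2q^2 and MC = dTC/dq = 166 - 72q + 6q^2.
AVC is minimized where dAVC/dq = -36 + 4q = 0, at q = 9; min AVC = 166 - 36·9 + 2·9^2 = $4.
P = $2 lies below min AVC = $4; no output level covers variable cost.
The firm minimizes its loss by shutting down and losing only its fixed cost of $409.

Shut down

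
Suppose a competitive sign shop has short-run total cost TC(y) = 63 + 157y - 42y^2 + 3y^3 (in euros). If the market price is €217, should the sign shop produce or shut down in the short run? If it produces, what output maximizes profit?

Produce at y = 10

From TC, MC = TC'(y) = 157 - 84y + 9y^2 and AVC = VC/y = 157 - 42y + 3y^2.
AVC hits its minimum where MC = AVC, at y = 7, giving min AVC = 157 - 42·7 + 3·7^2 = €10.
Since P = €217 ≥ min AVC = €10, price covers variable cost and the firm should produce.
Solving P = MC: -60 - 84y + 9y^2 = 0 ⇒ y = -2/3 or 10. On the upward-sloping branch, y* = 10.
Check: AVC at y = 10 is €37 ≤ P, so revenue covers variable cost.
Profit = P·y − TC = 217·10 − 433 = €1737.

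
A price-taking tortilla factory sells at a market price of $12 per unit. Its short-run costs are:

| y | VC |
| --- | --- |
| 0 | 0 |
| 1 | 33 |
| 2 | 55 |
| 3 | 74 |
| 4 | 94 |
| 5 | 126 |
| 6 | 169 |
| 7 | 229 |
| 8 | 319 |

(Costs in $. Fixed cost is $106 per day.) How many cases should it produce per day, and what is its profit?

y = 0 (shut down); profit = -$106

Profit at each row (π = 12y − TC): y=0: -106; y=1: -127; y=2: -137; y=3: -144; y=4: -152; y=5: -172; y=6: -203; y=7: -251; y=8: -329.
Profit is highest at y = 0. Equivalently, the lowest AVC in the table is 94/4 ≈ $23.50 at y = 4, and P = $12 falls below it — price never covers variable cost, so the firm shuts down and loses only its fixed cost.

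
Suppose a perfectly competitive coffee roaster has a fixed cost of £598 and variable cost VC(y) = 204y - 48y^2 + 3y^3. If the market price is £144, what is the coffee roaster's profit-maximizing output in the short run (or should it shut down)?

Strip out fixed cost: VC = 204y - 48y^2 + 3y^3. Then AVC = 204 - 48y + 3y^2 and MC = 204 - 96y + 9y^2.
AVC hits its minimum where MC = AVC, at y = 8, giving min AVC = 204 - 48·8 + 3·8^2 = £12.
Since P = £144 ≥ min AVC = £12, price covers variable cost and the firm should produce.
P = MC gives 60 - 96y + 9y^2 = 0, with roots 2/3 and 10. Take the larger (rising MC): y* = 10.
Check: AVC at y = 10 is £24 ≤ P, so revenue covers variable cost.
Profit = P·y − TC = 144·10 − 838 = £602.

Produce at y = 10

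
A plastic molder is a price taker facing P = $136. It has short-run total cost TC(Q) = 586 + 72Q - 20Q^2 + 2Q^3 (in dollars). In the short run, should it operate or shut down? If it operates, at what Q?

Strip out fixed cost: VC = 72Q - 20Q^2 + 2Q^3. Then AVC = 72 - 20Q + 2Q^2 and MC = 72 - 40Q + 6Q^2.
AVC hits its minimum where MC = AVC, at Q = 5, giving min AVC = 72 - 20·5 + 2·5^2 = $22.
P = $136 exceeds min AVC = $22, so the firm stays open.
Set P = MC: 136 = 72 - 40Q + 6Q^2 → -64 - 40Q + 6Q^2 = 0. The roots are Q = -4/3 and Q = 8; the profit-maximizing output is on the rising part of MC, so Q* = 8.
Check: AVC at Q = 8 is $40 ≤ P, so revenue covers variable cost.
Profit = P·Q − TC = 136·8 − 906 = $182.

Produce at Q = 8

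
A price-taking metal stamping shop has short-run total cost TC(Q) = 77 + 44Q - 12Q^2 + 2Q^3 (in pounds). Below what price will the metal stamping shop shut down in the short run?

Short-run supply begins at min AVC. From VC = 44Q - 12Q^2 + 2Q^3, AVC = 44 - 12Q + 2Q^2.
At the minimum of AVC, MC = AVC. MC = 44 - 24Q + 6Q^2; setting MC = AVC gives 4Q^2 - 12Q = 0, so Q = 3. min AVC = 26.
So the shutdown price is £26.

£26 per unit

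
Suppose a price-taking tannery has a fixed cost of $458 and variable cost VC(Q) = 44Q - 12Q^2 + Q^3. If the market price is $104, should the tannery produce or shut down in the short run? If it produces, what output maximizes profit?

Variable cost is VC = 44Q - 12Q^2 + Q^3, so AVC = VC/Q = 44 - 12Q + Q^2 and MC = dTC/dQ = 44 - 24Q + 3Q^2.
The AVC parabola has its vertex at Q = 12/2 = 6, where AVC = 44 - 12·6 + 6^2 = $8.
P = $104 exceeds min AVC = $8, so the firm stays open.
Solving P = MC: -60 - 24Q + 3Q^2 = 0 ⇒ Q = -2 or 10. On the upward-sloping branch, Q* = 10.
Check: AVC at Q = 10 is $24 ≤ P, so revenue covers variable cost.
Profit = P·Q − TC = 104·10 − 698 = $342.

Produce at Q = 10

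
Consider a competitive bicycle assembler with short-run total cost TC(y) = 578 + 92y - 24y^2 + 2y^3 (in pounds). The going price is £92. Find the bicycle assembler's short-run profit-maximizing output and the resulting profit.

AVC = 92 - 24y + 2y^2; min AVC = £20 at y = 6. Since P = £92 ≥ min AVC, the firm produces.
MC = 92 - 48y + 6y^2. Setting P = MC and taking the root on the rising branch gives y* = 8.
TR = 92·8 = 736. TC = 578 + 224 = 802. Profit = 736 − 802 = -£66.
Shutting down would mean losing the fixed cost of £578, so operating at a loss of £66 is better by £512.

Profit = -£66 at y = 8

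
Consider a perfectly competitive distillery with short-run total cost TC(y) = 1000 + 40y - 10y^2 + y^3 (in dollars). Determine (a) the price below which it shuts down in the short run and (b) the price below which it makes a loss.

Shutdown price = $15; break-even price = $140

Shutdown price = min AVC. AVC = 40 - 10y + y^2, with vertex at y = 5 and minimum $15.
ATC = 1000/y + 40 - 10y + y^2. Setting dATC/dy = −1000/y^2 − 10 + 2y = 0 gives y = 10 (since 2·10^3 − 10·10^2 = 1000).
min ATC = 1000/10 + 40 − 10·10 + 10^2 = $140. That is the break-even price.
Between these two prices the firm operates at a loss; above $140 it earns a profit.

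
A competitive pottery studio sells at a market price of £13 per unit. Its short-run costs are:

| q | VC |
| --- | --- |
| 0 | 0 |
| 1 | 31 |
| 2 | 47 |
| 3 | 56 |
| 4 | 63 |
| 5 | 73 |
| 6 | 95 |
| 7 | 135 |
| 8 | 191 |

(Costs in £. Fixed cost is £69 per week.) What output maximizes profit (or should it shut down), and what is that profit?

q = 0 (shut down); profit = -£69

Compute π = P·q − TC at each output: q=0: -69; q=1: -87; q=2: -90; q=3: -86; q=4: -80; q=5: -77; q=6: -86; q=7: -113; q=8: -156.
Profit is highest at q = 0. Equivalently, the lowest AVC in the table is 73/5 ≈ £14.60 at q = 5, and P = £13 falls below it — price never covers variable cost, so the firm shuts down and loses only its fixed cost.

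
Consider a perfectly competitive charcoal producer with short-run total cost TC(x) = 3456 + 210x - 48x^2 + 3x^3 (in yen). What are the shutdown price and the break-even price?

Shutdown price = ¥18; break-even price = ¥354

Shutdown price = min AVC. AVC = 210 - 48x + 3x^2, with vertex at x = 8 and minimum ¥18.
ATC = 3456/x + 210 - 48x + 3x^2. Setting dATC/dx = −3456/x^2 − 48 + 6x = 0 gives x = 12 (since 6·12^3 − 48·12^2 = 3456).
min ATC = 3456/12 + 210 − 48·12 + 3·12^2 = ¥354. That is the break-even price.
For ¥18 ≤ P < ¥354 the firm produces at a loss; below ¥18 it shuts down.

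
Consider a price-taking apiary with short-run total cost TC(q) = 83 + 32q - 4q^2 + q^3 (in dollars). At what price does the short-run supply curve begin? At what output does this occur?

The firm shuts down when price falls below the minimum of average variable cost. AVC = VC/q = 32 - 4q + q^2.
dAVC/dq = -4 + 2q = 0 gives q = 2. min AVC = 32 - 4·2 + 2^2 = 28.
So the shutdown price is $28.

$28 per unit, at q = 2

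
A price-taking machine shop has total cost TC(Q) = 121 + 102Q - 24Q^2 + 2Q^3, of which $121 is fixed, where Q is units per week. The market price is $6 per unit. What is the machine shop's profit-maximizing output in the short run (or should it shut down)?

Shut down

Strip out fixed cost: VC = 102Q - 24Q^2 + 2Q^3. Then AVC = 102 - 24Q + 2Q^2 and MC = 102 - 48Q + 6Q^2.
The AVC parabola has its vertex at Q = 24/4 = 6, where AVC = 102 - 24·6 + 2·6^2 = $30.
Since P = $6 < min AVC = $30, price fails to cover variable cost at any output.
Best response: produce nothing and absorb the $121 fixed cost.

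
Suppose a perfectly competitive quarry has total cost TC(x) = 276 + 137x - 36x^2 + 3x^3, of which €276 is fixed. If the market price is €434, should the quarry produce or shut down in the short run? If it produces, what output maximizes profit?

Produce at x = 11

Strip out fixed cost: VC = 137x - 36x^2 + 3x^3. Then AVC = 137 - 36x + 3x^2 and MC = 137 - 72x + 9x^2.
AVC is minimized where dAVC/dx = -36 + 6x = 0, at x = 6; min AVC = 137 - 36·6 + 3·6^2 = €29.
P = €434 exceeds min AVC = €29, so the firm stays open.
Set P = MC: 434 = 137 - 72x + 9x^2 → -297 - 72x + 9x^2 = 0. The roots are x = -3 and x = 11; the profit-maximizing output is on the rising part of MC, so x* = 11.
Check: AVC at x = 11 is €104 ≤ P, so revenue covers variable cost.
Profit = P·x − TC = 434·11 − 1420 = €3354.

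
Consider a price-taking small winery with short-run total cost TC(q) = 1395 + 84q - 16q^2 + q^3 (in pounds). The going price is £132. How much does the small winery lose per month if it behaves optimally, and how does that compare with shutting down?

Profit = -£243 at q = 12

AVC = 84 - 16q + q^2; min AVC = £20 at q = 8. Since P = £132 ≥ min AVC, the firm produces.
MC = 84 - 32q + 3q^2. Setting P = MC and taking the root on the rising branch gives q* = 12.
TR = 132·12 = 1584. TC = 1395 + 432 = 1827. Profit = 1584 − 1827 = -£243.
That loss of £243 beats the £1395 the firm would lose by shutting down; producing recovers £1152 of fixed cost.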